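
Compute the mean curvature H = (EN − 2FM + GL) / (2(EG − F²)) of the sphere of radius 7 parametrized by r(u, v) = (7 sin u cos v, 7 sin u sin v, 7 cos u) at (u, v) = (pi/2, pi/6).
H = -1/7

With E = 49, F = 0, G = 49*sin(u)^2, L = -7*sin(u)/Abs(sin(u)), M = 0, N = -7*sin(u)^3/Abs(sin(u)), assemble
  H = (EN − 2FM + GL) / (2(EG − F²)) = -sin(u)/(7*Abs(sin(u))).
At (u, v) = (pi/2, pi/6): H = -1/7.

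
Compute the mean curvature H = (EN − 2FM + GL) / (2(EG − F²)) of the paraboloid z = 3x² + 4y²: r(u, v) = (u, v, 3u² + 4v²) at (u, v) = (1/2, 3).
H = 1771*sqrt(586)/343396

With E = 36*u^2 + 1, F = 48*u*v, G = 64*v^2 + 1, L = 6/sqrt(36*u^2 + 64*v^2 + 1), M = 0, N = 8/sqrt(36*u^2 + 64*v^2 + 1), assemble
  H = (EN − 2FM + GL) / (2(EG − F²)) = (144*u^2 + 192*v^2 + 7)/(36*u^2 + 64*v^2 + 1)^(3/2).
At (u, v) = (1/2, 3): H = 1771*sqrt(586)/343396.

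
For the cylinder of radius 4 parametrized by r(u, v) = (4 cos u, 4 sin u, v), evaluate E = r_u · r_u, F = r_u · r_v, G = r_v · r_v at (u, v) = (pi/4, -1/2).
E = 16;  F = 0;  G = 1

Partials: r_u = (-4*sin(u), 4*cos(u), 0), r_v = (0, 0, 1). As functions of (u, v):
  E = r_u · r_u = 16,
  F = r_u · r_v = 0,
  G = r_v · r_v = 1.
Evaluating at (u, v) = (pi/4, -1/2): E = 16, F = 0, G = 1.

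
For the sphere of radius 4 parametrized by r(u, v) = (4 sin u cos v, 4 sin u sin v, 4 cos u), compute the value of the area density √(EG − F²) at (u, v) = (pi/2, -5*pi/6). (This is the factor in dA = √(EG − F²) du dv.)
√(EG − F²)|_{(pi/2, -5*pi/6)} = 16

E = 16, F = 0, G = 16*sin(u)^2, so EG − F² = 256*sin(u)^2. Taking the positive square root: √(EG − F²) = 16*Abs(sin(u)). At (u, v) = (pi/2, -5*pi/6): 16.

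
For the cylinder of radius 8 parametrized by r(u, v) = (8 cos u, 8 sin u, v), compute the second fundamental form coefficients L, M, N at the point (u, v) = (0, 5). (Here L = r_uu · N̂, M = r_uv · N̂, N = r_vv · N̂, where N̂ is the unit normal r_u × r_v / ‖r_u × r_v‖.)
L = -8;  M = 0;  N = 0

Compute the unit normal N̂(u, v) = (cos(u), sin(u), 0), and the second partials r_uu, r_uv, r_vv. Take dot products:
  L(u, v) = r_uu · N̂ = -8,
  M(u, v) = r_uv · N̂ = 0,
  N(u, v) = r_vv · N̂ = 0.
Evaluating at (u, v) = (0, 5):
  L = -8, M = 0, N = 0.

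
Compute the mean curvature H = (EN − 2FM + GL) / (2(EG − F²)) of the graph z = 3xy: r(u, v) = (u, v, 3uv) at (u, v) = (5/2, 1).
H = -108*sqrt(265)/14045

With E = 9*v^2 + 1, F = 9*u*v, G = 9*u^2 + 1, L = 0, M = 3/sqrt(9*u^2 + 9*v^2 + 1), N = 0, assemble
  H = (EN − 2FM + GL) / (2(EG − F²)) = -27*u*v/(9*u^2 + 9*v^2 + 1)^(3/2).
At (u, v) = (5/2, 1): H = -108*sqrt(265)/14045.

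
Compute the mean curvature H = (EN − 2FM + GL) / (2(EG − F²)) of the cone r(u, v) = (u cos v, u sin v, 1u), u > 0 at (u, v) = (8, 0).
H = sqrt(2)/32

With E = 2, F = 0, G = u^2, L = 0, M = 0, N = sqrt(2)*u^2/(2*Abs(u)), assemble
  H = (EN − 2FM + GL) / (2(EG − F²)) = sqrt(2)/(4*Abs(u)).
At (u, v) = (8, 0): H = sqrt(2)/32.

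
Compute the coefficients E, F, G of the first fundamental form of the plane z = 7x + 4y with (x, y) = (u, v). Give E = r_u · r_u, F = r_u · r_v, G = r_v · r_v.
E = 50;  F = 28;  G = 17

Compute partials: r_u = (1, 0, 7), r_v = (0, 1, 4). Then
  E = r_u · r_u = 50,
  F = r_u · r_v = 28,
  G = r_v · r_v = 17.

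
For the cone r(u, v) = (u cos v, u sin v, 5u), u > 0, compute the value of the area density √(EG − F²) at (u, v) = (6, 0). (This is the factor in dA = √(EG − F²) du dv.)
√(EG − F²)|_{(6, 0)} = 6*sqrt(26)

E = 26, F = 0, G = u^2, so EG − F² = 26*u^2. Taking the positive square root: √(EG − F²) = sqrt(26)*Abs(u). At (u, v) = (6, 0): 6*sqrt(26).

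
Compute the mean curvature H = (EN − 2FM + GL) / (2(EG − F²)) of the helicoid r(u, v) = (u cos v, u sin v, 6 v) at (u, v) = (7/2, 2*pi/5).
H = 0

With E = 1, F = 0, G = u^2 + 36, L = 0, M = -6/sqrt(u^2 + 36), N = 0, assemble
  H = (EN − 2FM + GL) / (2(EG − F²)) = 0.
At (u, v) = (7/2, 2*pi/5): H = 0.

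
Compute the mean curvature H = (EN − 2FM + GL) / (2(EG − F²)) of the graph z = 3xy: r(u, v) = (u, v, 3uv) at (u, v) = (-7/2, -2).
H = -1512*sqrt(589)/346921

With E = 9*v^2 + 1, F = 9*u*v, G = 9*u^2 + 1, L = 0, M = 3/sqrt(9*u^2 + 9*v^2 + 1), N = 0, assemble
  H = (EN − 2FM + GL) / (2(EG − F²)) = -27*u*v/(9*u^2 + 9*v^2 + 1)^(3/2).
At (u, v) = (-7/2, -2): H = -1512*sqrt(589)/346921.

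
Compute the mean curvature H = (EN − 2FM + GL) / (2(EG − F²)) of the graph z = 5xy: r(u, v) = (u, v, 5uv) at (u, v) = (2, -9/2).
H = 9000*sqrt(2429)/5900041

With E = 25*v^2 + 1, F = 25*u*v, G = 25*u^2 + 1, L = 0, M = 5/sqrt(25*u^2 + 25*v^2 + 1), N = 0, assemble
  H = (EN − 2FM + GL) / (2(EG − F²)) = -125*u*v/(25*u^2 + 25*v^2 + 1)^(3/2).
At (u, v) = (2, -9/2): H = 9000*sqrt(2429)/5900041.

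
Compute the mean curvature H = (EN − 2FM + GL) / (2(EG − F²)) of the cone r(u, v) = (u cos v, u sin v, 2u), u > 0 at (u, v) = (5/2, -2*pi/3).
H = 2*sqrt(5)/25

With E = 5, F = 0, G = u^2, L = 0, M = 0, N = 2*sqrt(5)*u^2/(5*Abs(u)), assemble
  H = (EN − 2FM + GL) / (2(EG − F²)) = sqrt(5)/(5*Abs(u)).
At (u, v) = (5/2, -2*pi/3): H = 2*sqrt(5)/25.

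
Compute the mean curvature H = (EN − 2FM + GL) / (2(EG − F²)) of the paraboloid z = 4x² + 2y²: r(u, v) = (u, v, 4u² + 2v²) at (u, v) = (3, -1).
H = 1222*sqrt(593)/351649

With E = 64*u^2 + 1, F = 32*u*v, G = 16*v^2 + 1, L = 8/sqrt(64*u^2 + 16*v^2 + 1), M = 0, N = 4/sqrt(64*u^2 + 16*v^2 + 1), assemble
  H = (EN − 2FM + GL) / (2(EG − F²)) = 2*(64*u^2 + 32*v^2 + 3)/(64*u^2 + 16*v^2 + 1)^(3/2).
At (u, v) = (3, -1): H = 1222*sqrt(593)/351649.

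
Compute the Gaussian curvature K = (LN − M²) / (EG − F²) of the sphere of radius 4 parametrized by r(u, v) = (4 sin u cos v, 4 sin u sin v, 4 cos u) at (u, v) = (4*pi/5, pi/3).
K = 1/16

Coefficients of the first fundamental form: E = 16, F = 0, G = 16*sin(u)^2.
Coefficients of the second fundamental form: L = -4*sin(u)/Abs(sin(u)), M = 0, N = -4*sin(u)^3/Abs(sin(u)).
Assemble K = (LN − M²)/(EG − F²) = 1/16. At (u, v) = (4*pi/5, pi/3): K = 1/16.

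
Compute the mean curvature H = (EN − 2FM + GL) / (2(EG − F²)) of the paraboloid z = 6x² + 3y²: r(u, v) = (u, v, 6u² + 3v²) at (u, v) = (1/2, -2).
H = 981*sqrt(181)/32761

With E = 144*u^2 + 1, F = 72*u*v, G = 36*v^2 + 1, L = 12/sqrt(144*u^2 + 36*v^2 + 1), M = 0, N = 6/sqrt(144*u^2 + 36*v^2 + 1), assemble
  H = (EN − 2FM + GL) / (2(EG − F²)) = 9*(48*u^2 + 24*v^2 + 1)/(144*u^2 + 36*v^2 + 1)^(3/2).
At (u, v) = (1/2, -2): H = 981*sqrt(181)/32761.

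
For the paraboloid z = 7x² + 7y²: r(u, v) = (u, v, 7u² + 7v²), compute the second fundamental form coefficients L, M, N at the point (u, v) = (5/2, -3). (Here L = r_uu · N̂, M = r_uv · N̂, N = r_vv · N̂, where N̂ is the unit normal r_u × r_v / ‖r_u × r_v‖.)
L = 7*sqrt(2990)/1495;  M = 0;  N = 7*sqrt(2990)/1495

Compute the unit normal N̂(u, v) = (-14*u/sqrt(196*u^2 + 196*v^2 + 1), -14*v/sqrt(196*u^2 + 196*v^2 + 1), 1/sqrt(196*u^2 + 196*v^2 + 1)), and the second partials r_uu, r_uv, r_vv. Take dot products:
  L(u, v) = r_uu · N̂ = 14/sqrt(196*u^2 + 196*v^2 + 1),
  M(u, v) = r_uv · N̂ = 0,
  N(u, v) = r_vv · N̂ = 14/sqrt(196*u^2 + 196*v^2 + 1).
Evaluating at (u, v) = (5/2, -3):
  L = 7*sqrt(2990)/1495, M = 0, N = 7*sqrt(2990)/1495.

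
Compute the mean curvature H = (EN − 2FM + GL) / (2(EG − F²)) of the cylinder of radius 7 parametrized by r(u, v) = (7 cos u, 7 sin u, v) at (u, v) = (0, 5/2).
H = -1/14

With E = 49, F = 0, G = 1, L = -7, M = 0, N = 0, assemble
  H = (EN − 2FM + GL) / (2(EG − F²)) = -1/14.
At (u, v) = (0, 5/2): H = -1/14.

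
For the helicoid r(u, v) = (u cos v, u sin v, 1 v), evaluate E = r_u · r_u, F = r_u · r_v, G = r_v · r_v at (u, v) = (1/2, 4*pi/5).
E = 1;  F = 0;  G = 5/4

Partials: r_u = (cos(v), sin(v), 0), r_v = (-u*sin(v), u*cos(v), 1). As functions of (u, v):
  E = r_u · r_u = 1,
  F = r_u · r_v = 0,
  G = r_v · r_v = u^2 + 1.
Evaluating at (u, v) = (1/2, 4*pi/5): E = 1, F = 0, G = 5/4.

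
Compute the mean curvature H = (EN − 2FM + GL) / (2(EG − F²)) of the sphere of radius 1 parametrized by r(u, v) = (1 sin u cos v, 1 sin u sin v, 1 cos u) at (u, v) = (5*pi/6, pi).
H = -1

With E = 1, F = 0, G = sin(u)^2, L = -sin(u)/Abs(sin(u)), M = 0, N = -sin(u)^3/Abs(sin(u)), assemble
  H = (EN − 2FM + GL) / (2(EG − F²)) = -sin(u)/Abs(sin(u)).
At (u, v) = (5*pi/6, pi): H = -1.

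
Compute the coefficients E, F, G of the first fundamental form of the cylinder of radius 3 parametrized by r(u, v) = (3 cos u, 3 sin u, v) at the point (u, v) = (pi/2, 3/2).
E = 9;  F = 0;  G = 1

Partials: r_u = (-3*sin(u), 3*cos(u), 0), r_v = (0, 0, 1). As functions of (u, v):
  E = r_u · r_u = 9,
  F = r_u · r_v = 0,
  G = r_v · r_v = 1.
Evaluating at (u, v) = (pi/2, 3/2): E = 9, F = 0, G = 1.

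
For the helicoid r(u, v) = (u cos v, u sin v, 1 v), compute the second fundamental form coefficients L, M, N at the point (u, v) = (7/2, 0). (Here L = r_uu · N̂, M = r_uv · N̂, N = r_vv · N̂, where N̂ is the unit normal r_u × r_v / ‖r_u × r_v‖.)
L = 0;  M = -2*sqrt(53)/53;  N = 0

Compute the unit normal N̂(u, v) = (sin(v)/sqrt(u^2 + 1), -cos(v)/sqrt(u^2 + 1), u/sqrt(u^2 + 1)), and the second partials r_uu, r_uv, r_vv. Take dot products:
  L(u, v) = r_uu · N̂ = 0,
  M(u, v) = r_uv · N̂ = -1/sqrt(u^2 + 1),
  N(u, v) = r_vv · N̂ = 0.
Evaluating at (u, v) = (7/2, 0):
  L = 0, M = -2*sqrt(53)/53, N = 0.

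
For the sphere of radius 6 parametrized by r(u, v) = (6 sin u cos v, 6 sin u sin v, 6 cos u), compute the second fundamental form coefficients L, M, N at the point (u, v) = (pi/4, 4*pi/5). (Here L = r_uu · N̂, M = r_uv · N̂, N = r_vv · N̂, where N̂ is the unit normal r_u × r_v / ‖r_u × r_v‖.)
L = -6;  M = 0;  N = -3

Compute the unit normal N̂(u, v) = (sin(u)^2*cos(v)/Abs(sin(u)), sin(u)^2*sin(v)/Abs(sin(u)), sin(2*u)/(2*Abs(sin(u)))), and the second partials r_uu, r_uv, r_vv. Take dot products:
  L(u, v) = r_uu · N̂ = -6*sin(u)/Abs(sin(u)),
  M(u, v) = r_uv · N̂ = 0,
  N(u, v) = r_vv · N̂ = -6*sin(u)^3/Abs(sin(u)).
Evaluating at (u, v) = (pi/4, 4*pi/5):
  L = -6, M = 0, N = -3.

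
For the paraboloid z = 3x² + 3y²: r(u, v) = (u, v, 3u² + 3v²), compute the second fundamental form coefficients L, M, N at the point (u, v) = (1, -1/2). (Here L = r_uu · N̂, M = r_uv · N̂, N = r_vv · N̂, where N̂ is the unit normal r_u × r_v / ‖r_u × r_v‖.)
L = 3*sqrt(46)/23;  M = 0;  N = 3*sqrt(46)/23

Compute the unit normal N̂(u, v) = (-6*u/sqrt(36*u^2 + 36*v^2 + 1), -6*v/sqrt(36*u^2 + 36*v^2 + 1), 1/sqrt(36*u^2 + 36*v^2 + 1)), and the second partials r_uu, r_uv, r_vv. Take dot products:
  L(u, v) = r_uu · N̂ = 6/sqrt(36*u^2 + 36*v^2 + 1),
  M(u, v) = r_uv · N̂ = 0,
  N(u, v) = r_vv · N̂ = 6/sqrt(36*u^2 + 36*v^2 + 1).
Evaluating at (u, v) = (1, -1/2):
  L = 3*sqrt(46)/23, M = 0, N = 3*sqrt(46)/23.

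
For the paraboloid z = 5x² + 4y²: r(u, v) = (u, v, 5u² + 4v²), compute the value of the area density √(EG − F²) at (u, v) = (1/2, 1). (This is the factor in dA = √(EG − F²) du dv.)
√(EG − F²)|_{(1/2, 1)} = 3*sqrt(10)

E = 100*u^2 + 1, F = 80*u*v, G = 64*v^2 + 1, so EG − F² = 100*u^2 + 64*v^2 + 1. Taking the positive square root: √(EG − F²) = sqrt(100*u^2 + 64*v^2 + 1). At (u, v) = (1/2, 1): 3*sqrt(10).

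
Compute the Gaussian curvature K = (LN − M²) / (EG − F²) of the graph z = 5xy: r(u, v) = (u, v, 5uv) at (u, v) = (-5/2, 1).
K = -400/531441

Coefficients of the first fundamental form: E = 25*v^2 + 1, F = 25*u*v, G = 25*u^2 + 1.
Coefficients of the second fundamental form: L = 0, M = 5/sqrt(25*u^2 + 25*v^2 + 1), N = 0.
Assemble K = (LN − M²)/(EG − F²) = -25/(625*u^4 + 1250*u^2*v^2 + 50*u^2 + 625*v^4 + 50*v^2 + 1). At (u, v) = (-5/2, 1): K = -400/531441.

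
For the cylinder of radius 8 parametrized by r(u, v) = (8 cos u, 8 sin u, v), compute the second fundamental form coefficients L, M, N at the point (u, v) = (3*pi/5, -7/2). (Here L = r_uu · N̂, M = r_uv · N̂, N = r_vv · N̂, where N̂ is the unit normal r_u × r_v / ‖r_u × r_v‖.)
L = -8;  M = 0;  N = 0

Compute the unit normal N̂(u, v) = (cos(u), sin(u), 0), and the second partials r_uu, r_uv, r_vv. Take dot products:
  L(u, v) = r_uu · N̂ = -8,
  M(u, v) = r_uv · N̂ = 0,
  N(u, v) = r_vv · N̂ = 0.
Evaluating at (u, v) = (3*pi/5, -7/2):
  L = -8, M = 0, N = 0.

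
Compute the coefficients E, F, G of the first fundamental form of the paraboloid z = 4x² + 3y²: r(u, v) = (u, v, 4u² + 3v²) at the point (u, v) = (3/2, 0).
E = 145;  F = 0;  G = 1

Partials: r_u = (1, 0, 8*u), r_v = (0, 1, 6*v). As functions of (u, v):
  E = r_u · r_u = 64*u^2 + 1,
  F = r_u · r_v = 48*u*v,
  G = r_v · r_v = 36*v^2 + 1.
Evaluating at (u, v) = (3/2, 0): E = 145, F = 0, G = 1.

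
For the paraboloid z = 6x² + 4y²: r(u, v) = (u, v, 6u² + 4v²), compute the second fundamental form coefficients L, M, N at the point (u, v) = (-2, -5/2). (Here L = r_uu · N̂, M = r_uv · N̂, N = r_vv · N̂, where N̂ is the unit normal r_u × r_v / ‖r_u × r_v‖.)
L = 12*sqrt(977)/977;  M = 0;  N = 8*sqrt(977)/977

Compute the unit normal N̂(u, v) = (-12*u/sqrt(144*u^2 + 64*v^2 + 1), -8*v/sqrt(144*u^2 + 64*v^2 + 1), 1/sqrt(144*u^2 + 64*v^2 + 1)), and the second partials r_uu, r_uv, r_vv. Take dot products:
  L(u, v) = r_uu · N̂ = 12/sqrt(144*u^2 + 64*v^2 + 1),
  M(u, v) = r_uv · N̂ = 0,
  N(u, v) = r_vv · N̂ = 8/sqrt(144*u^2 + 64*v^2 + 1).
Evaluating at (u, v) = (-2, -5/2):
  L = 12*sqrt(977)/977, M = 0, N = 8*sqrt(977)/977.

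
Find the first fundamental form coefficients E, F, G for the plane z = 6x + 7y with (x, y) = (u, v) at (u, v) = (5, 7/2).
E = 37;  F = 42;  G = 50

Partials: r_u = (1, 0, 6), r_v = (0, 1, 7). As functions of (u, v):
  E = r_u · r_u = 37,
  F = r_u · r_v = 42,
  G = r_v · r_v = 50.
Evaluating at (u, v) = (5, 7/2): E = 37, F = 42, G = 50.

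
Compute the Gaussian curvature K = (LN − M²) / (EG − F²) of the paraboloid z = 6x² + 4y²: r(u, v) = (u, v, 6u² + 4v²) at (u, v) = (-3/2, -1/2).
K = 96/116281

Coefficients of the first fundamental form: E = 144*u^2 + 1, F = 96*u*v, G = 64*v^2 + 1.
Coefficients of the second fundamental form: L = 12/sqrt(144*u^2 + 64*v^2 + 1), M = 0, N = 8/sqrt(144*u^2 + 64*v^2 + 1).
Assemble K = (LN − M²)/(EG − F²) = 96/(20736*u^4 + 18432*u^2*v^2 + 288*u^2 + 4096*v^4 + 128*v^2 + 1). At (u, v) = (-3/2, -1/2): K = 96/116281.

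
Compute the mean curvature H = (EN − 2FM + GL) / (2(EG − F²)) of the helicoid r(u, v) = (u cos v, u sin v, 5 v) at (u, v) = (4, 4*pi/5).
H = 0

With E = 1, F = 0, G = u^2 + 25, L = 0, M = -5/sqrt(u^2 + 25), N = 0, assemble
  H = (EN − 2FM + GL) / (2(EG − F²)) = 0.
At (u, v) = (4, 4*pi/5): H = 0.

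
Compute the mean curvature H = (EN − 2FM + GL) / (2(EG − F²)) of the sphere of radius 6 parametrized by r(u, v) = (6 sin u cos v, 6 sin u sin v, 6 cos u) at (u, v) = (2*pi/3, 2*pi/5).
H = -1/6

With E = 36, F = 0, G = 36*sin(u)^2, L = -6*sin(u)/Abs(sin(u)), M = 0, N = -6*sin(u)^3/Abs(sin(u)), assemble
  H = (EN − 2FM + GL) / (2(EG − F²)) = -sin(u)/(6*Abs(sin(u))).
At (u, v) = (2*pi/3, 2*pi/5): H = -1/6.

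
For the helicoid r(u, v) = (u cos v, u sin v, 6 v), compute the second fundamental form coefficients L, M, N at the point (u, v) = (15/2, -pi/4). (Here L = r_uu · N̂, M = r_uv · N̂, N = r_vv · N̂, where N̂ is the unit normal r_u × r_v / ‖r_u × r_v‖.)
L = 0;  M = -4*sqrt(41)/41;  N = 0

Compute the unit normal N̂(u, v) = (6*sin(v)/sqrt(u^2 + 36), -6*cos(v)/sqrt(u^2 + 36), u/sqrt(u^2 + 36)), and the second partials r_uu, r_uv, r_vv. Take dot products:
  L(u, v) = r_uu · N̂ = 0,
  M(u, v) = r_uv · N̂ = -6/sqrt(u^2 + 36),
  N(u, v) = r_vv · N̂ = 0.
Evaluating at (u, v) = (15/2, -pi/4):
  L = 0, M = -4*sqrt(41)/41, N = 0.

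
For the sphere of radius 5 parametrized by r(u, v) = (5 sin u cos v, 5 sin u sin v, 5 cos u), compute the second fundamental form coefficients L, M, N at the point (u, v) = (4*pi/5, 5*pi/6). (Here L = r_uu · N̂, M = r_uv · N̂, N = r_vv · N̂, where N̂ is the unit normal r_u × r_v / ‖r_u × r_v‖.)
L = -5;  M = 0;  N = -25/8 + 5*sqrt(5)/8

Compute the unit normal N̂(u, v) = (sin(u)^2*cos(v)/Abs(sin(u)), sin(u)^2*sin(v)/Abs(sin(u)), sin(2*u)/(2*Abs(sin(u)))), and the second partials r_uu, r_uv, r_vv. Take dot products:
  L(u, v) = r_uu · N̂ = -5*sin(u)/Abs(sin(u)),
  M(u, v) = r_uv · N̂ = 0,
  N(u, v) = r_vv · N̂ = -5*sin(u)^3/Abs(sin(u)).
Evaluating at (u, v) = (4*pi/5, 5*pi/6):
  L = -5, M = 0, N = -25/8 + 5*sqrt(5)/8.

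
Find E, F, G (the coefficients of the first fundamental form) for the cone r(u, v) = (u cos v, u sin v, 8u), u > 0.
E = 65;  F = 0;  G = u^2

Compute partials: r_u = (cos(v), sin(v), 8), r_v = (-u*sin(v), u*cos(v), 0). Then
  E = r_u · r_u = 65,
  F = r_u · r_v = 0,
  G = r_v · r_v = u^2.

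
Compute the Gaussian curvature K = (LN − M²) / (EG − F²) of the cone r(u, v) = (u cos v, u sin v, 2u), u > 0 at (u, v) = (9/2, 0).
K = 0

Coefficients of the first fundamental form: E = 5, F = 0, G = u^2.
Coefficients of the second fundamental form: L = 0, M = 0, N = 2*sqrt(5)*u^2/(5*Abs(u)).
Assemble K = (LN − M²)/(EG − F²) = 0. At (u, v) = (9/2, 0): K = 0.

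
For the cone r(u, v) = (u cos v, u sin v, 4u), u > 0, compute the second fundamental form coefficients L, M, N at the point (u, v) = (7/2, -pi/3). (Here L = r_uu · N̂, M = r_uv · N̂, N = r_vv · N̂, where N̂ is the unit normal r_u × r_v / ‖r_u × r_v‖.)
L = 0;  M = 0;  N = 14*sqrt(17)/17

Compute the unit normal N̂(u, v) = (-4*sqrt(17)*u*cos(v)/(17*Abs(u)), -4*sqrt(17)*u*sin(v)/(17*Abs(u)), sqrt(17)*u/(17*Abs(u))), and the second partials r_uu, r_uv, r_vv. Take dot products:
  L(u, v) = r_uu · N̂ = 0,
  M(u, v) = r_uv · N̂ = 0,
  N(u, v) = r_vv · N̂ = 4*sqrt(17)*u^2/(17*Abs(u)).
Evaluating at (u, v) = (7/2, -pi/3):
  L = 0, M = 0, N = 14*sqrt(17)/17.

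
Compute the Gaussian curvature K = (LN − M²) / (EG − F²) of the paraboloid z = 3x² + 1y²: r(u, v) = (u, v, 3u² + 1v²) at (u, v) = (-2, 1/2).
K = 3/5329

Coefficients of the first fundamental form: E = 36*u^2 + 1, F = 12*u*v, G = 4*v^2 + 1.
Coefficients of the second fundamental form: L = 6/sqrt(36*u^2 + 4*v^2 + 1), M = 0, N = 2/sqrt(36*u^2 + 4*v^2 + 1).
Assemble K = (LN − M²)/(EG − F²) = 12/(1296*u^4 + 288*u^2*v^2 + 72*u^2 + 16*v^4 + 8*v^2 + 1). At (u, v) = (-2, 1/2): K = 3/5329.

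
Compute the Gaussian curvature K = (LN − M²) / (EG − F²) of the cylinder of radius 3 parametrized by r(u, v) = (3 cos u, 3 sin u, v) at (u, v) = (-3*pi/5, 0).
K = 0

Coefficients of the first fundamental form: E = 9, F = 0, G = 1.
Coefficients of the second fundamental form: L = -3, M = 0, N = 0.
Assemble K = (LN − M²)/(EG − F²) = 0. At (u, v) = (-3*pi/5, 0): K = 0.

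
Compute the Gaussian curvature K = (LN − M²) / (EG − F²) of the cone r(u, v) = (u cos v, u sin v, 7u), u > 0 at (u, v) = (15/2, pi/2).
K = 0

Coefficients of the first fundamental form: E = 50, F = 0, G = u^2.
Coefficients of the second fundamental form: L = 0, M = 0, N = 7*sqrt(2)*u^2/(10*Abs(u)).
Assemble K = (LN − M²)/(EG − F²) = 0. At (u, v) = (15/2, pi/2): K = 0.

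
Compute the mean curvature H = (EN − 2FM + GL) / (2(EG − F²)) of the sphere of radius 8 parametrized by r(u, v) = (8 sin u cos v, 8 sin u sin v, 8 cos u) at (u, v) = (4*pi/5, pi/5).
H = -1/8

With E = 64, F = 0, G = 64*sin(u)^2, L = -8*sin(u)/Abs(sin(u)), M = 0, N = -8*sin(u)^3/Abs(sin(u)), assemble
  H = (EN − 2FM + GL) / (2(EG − F²)) = -sin(u)/(8*Abs(sin(u))).
At (u, v) = (4*pi/5, pi/5): H = -1/8.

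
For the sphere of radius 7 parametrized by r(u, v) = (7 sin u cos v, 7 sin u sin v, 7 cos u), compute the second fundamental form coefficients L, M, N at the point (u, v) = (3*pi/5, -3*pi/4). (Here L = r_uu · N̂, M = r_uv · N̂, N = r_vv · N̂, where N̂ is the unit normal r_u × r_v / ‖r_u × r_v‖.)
L = -7;  M = 0;  N = -35/8 - 7*sqrt(5)/8

Compute the unit normal N̂(u, v) = (sin(u)^2*cos(v)/Abs(sin(u)), sin(u)^2*sin(v)/Abs(sin(u)), sin(2*u)/(2*Abs(sin(u)))), and the second partials r_uu, r_uv, r_vv. Take dot products:
  L(u, v) = r_uu · N̂ = -7*sin(u)/Abs(sin(u)),
  M(u, v) = r_uv · N̂ = 0,
  N(u, v) = r_vv · N̂ = -7*sin(u)^3/Abs(sin(u)).
Evaluating at (u, v) = (3*pi/5, -3*pi/4):
  L = -7, M = 0, N = -35/8 - 7*sqrt(5)/8.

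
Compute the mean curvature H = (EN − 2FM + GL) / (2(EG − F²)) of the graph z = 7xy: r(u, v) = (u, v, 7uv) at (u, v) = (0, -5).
H = 0

With E = 49*v^2 + 1, F = 49*u*v, G = 49*u^2 + 1, L = 0, M = 7/sqrt(49*u^2 + 49*v^2 + 1), N = 0, assemble
  H = (EN − 2FM + GL) / (2(EG − F²)) = -343*u*v/(49*u^2 + 49*v^2 + 1)^(3/2).
At (u, v) = (0, -5): H = 0.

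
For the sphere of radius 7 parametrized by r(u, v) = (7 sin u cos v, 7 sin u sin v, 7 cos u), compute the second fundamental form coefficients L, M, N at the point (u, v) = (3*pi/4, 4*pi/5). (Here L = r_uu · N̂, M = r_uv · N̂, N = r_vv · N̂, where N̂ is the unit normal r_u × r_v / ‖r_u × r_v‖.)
L = -7;  M = 0;  N = -7/2

Compute the unit normal N̂(u, v) = (sin(u)^2*cos(v)/Abs(sin(u)), sin(u)^2*sin(v)/Abs(sin(u)), sin(2*u)/(2*Abs(sin(u)))), and the second partials r_uu, r_uv, r_vv. Take dot products:
  L(u, v) = r_uu · N̂ = -7*sin(u)/Abs(sin(u)),
  M(u, v) = r_uv · N̂ = 0,
  N(u, v) = r_vv · N̂ = -7*sin(u)^3/Abs(sin(u)).
Evaluating at (u, v) = (3*pi/4, 4*pi/5):
  L = -7, M = 0, N = -7/2.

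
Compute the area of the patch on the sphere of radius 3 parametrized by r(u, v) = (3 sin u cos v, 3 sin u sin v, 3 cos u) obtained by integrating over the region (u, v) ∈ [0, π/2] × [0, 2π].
Area = 18*pi

Area = ∫∫ √(EG − F²) du dv with √(EG − F²) = 9*Abs(sin(u)). Integrating over [0, π/2] × [0, 2π] gives 18*pi.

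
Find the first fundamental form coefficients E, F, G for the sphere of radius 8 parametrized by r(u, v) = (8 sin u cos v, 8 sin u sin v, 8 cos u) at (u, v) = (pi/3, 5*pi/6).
E = 64;  F = 0;  G = 48

Partials: r_u = (8*cos(u)*cos(v), 8*sin(v)*cos(u), -8*sin(u)), r_v = (-8*sin(u)*sin(v), 8*sin(u)*cos(v), 0). As functions of (u, v):
  E = r_u · r_u = 64,
  F = r_u · r_v = 0,
  G = r_v · r_v = 64*sin(u)^2.
Evaluating at (u, v) = (pi/3, 5*pi/6): E = 64, F = 0, G = 48.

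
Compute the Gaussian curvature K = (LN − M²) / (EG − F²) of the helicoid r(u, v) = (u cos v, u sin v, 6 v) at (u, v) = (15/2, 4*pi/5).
K = -64/15129

Coefficients of the first fundamental form: E = 1, F = 0, G = u^2 + 36.
Coefficients of the second fundamental form: L = 0, M = -6/sqrt(u^2 + 36), N = 0.
Assemble K = (LN − M²)/(EG − F²) = -36/(u^2 + 36)^2. At (u, v) = (15/2, 4*pi/5): K = -64/15129.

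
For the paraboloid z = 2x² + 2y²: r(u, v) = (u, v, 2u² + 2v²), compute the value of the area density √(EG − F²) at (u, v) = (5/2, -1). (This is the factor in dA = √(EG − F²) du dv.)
√(EG − F²)|_{(5/2, -1)} = 3*sqrt(13)

E = 16*u^2 + 1, F = 16*u*v, G = 16*v^2 + 1, so EG − F² = 16*u^2 + 16*v^2 + 1. Taking the positive square root: √(EG − F²) = sqrt(16*u^2 + 16*v^2 + 1). At (u, v) = (5/2, -1): 3*sqrt(13).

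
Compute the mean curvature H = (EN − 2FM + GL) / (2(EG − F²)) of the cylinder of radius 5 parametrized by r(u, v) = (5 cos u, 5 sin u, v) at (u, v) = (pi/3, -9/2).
H = -1/10

With E = 25, F = 0, G = 1, L = -5, M = 0, N = 0, assemble
  H = (EN − 2FM + GL) / (2(EG − F²)) = -1/10.
At (u, v) = (pi/3, -9/2): H = -1/10.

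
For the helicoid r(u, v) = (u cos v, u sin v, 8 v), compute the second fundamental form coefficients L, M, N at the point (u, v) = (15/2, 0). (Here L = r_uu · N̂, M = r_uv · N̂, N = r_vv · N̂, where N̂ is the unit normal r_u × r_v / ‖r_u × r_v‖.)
L = 0;  M = -16*sqrt(481)/481;  N = 0

Compute the unit normal N̂(u, v) = (8*sin(v)/sqrt(u^2 + 64), -8*cos(v)/sqrt(u^2 + 64), u/sqrt(u^2 + 64)), and the second partials r_uu, r_uv, r_vv. Take dot products:
  L(u, v) = r_uu · N̂ = 0,
  M(u, v) = r_uv · N̂ = -8/sqrt(u^2 + 64),
  N(u, v) = r_vv · N̂ = 0.
Evaluating at (u, v) = (15/2, 0):
  L = 0, M = -16*sqrt(481)/481, N = 0.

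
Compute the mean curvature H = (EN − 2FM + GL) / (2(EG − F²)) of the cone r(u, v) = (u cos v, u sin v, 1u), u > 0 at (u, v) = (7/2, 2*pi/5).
H = sqrt(2)/14

With E = 2, F = 0, G = u^2, L = 0, M = 0, N = sqrt(2)*u^2/(2*Abs(u)), assemble
  H = (EN − 2FM + GL) / (2(EG − F²)) = sqrt(2)/(4*Abs(u)).
At (u, v) = (7/2, 2*pi/5): H = sqrt(2)/14.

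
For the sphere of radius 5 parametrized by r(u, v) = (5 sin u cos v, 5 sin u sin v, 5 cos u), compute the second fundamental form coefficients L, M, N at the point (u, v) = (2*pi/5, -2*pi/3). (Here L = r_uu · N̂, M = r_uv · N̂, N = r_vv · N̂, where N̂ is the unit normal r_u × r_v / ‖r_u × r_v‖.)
L = -5;  M = 0;  N = -25/8 - 5*sqrt(5)/8

Compute the unit normal N̂(u, v) = (sin(u)^2*cos(v)/Abs(sin(u)), sin(u)^2*sin(v)/Abs(sin(u)), sin(2*u)/(2*Abs(sin(u)))), and the second partials r_uu, r_uv, r_vv. Take dot products:
  L(u, v) = r_uu · N̂ = -5*sin(u)/Abs(sin(u)),
  M(u, v) = r_uv · N̂ = 0,
  N(u, v) = r_vv · N̂ = -5*sin(u)^3/Abs(sin(u)).
Evaluating at (u, v) = (2*pi/5, -2*pi/3):
  L = -5, M = 0, N = -25/8 - 5*sqrt(5)/8.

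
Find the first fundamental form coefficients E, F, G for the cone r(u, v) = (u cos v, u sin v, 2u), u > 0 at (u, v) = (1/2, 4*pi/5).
E = 5;  F = 0;  G = 1/4

Partials: r_u = (cos(v), sin(v), 2), r_v = (-u*sin(v), u*cos(v), 0). As functions of (u, v):
  E = r_u · r_u = 5,
  F = r_u · r_v = 0,
  G = r_v · r_v = u^2.
Evaluating at (u, v) = (1/2, 4*pi/5): E = 5, F = 0, G = 1/4.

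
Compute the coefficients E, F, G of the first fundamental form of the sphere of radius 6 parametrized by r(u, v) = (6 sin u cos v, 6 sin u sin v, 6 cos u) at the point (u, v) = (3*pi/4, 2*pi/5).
E = 36;  F = 0;  G = 18

Partials: r_u = (6*cos(u)*cos(v), 6*sin(v)*cos(u), -6*sin(u)), r_v = (-6*sin(u)*sin(v), 6*sin(u)*cos(v), 0). As functions of (u, v):
  E = r_u · r_u = 36,
  F = r_u · r_v = 0,
  G = r_v · r_v = 36*sin(u)^2.
Evaluating at (u, v) = (3*pi/4, 2*pi/5): E = 36, F = 0, G = 18.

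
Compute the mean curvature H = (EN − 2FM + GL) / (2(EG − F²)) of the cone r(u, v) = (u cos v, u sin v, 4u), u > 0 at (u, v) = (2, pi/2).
H = sqrt(17)/17

With E = 17, F = 0, G = u^2, L = 0, M = 0, N = 4*sqrt(17)*u^2/(17*Abs(u)), assemble
  H = (EN − 2FM + GL) / (2(EG − F²)) = 2*sqrt(17)/(17*Abs(u)).
At (u, v) = (2, pi/2): H = sqrt(17)/17.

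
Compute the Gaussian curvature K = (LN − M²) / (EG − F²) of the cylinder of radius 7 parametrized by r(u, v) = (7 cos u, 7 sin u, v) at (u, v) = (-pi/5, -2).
K = 0

Coefficients of the first fundamental form: E = 49, F = 0, G = 1.
Coefficients of the second fundamental form: L = -7, M = 0, N = 0.
Assemble K = (LN − M²)/(EG − F²) = 0. At (u, v) = (-pi/5, -2): K = 0.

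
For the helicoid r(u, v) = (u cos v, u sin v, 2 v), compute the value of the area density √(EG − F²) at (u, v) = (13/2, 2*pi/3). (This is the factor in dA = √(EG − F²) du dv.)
√(EG − F²)|_{(13/2, 2*pi/3)} = sqrt(185)/2

E = 1, F = 0, G = u^2 + 4, so EG − F² = u^2 + 4. Taking the positive square root: √(EG − F²) = sqrt(u^2 + 4). At (u, v) = (13/2, 2*pi/3): sqrt(185)/2.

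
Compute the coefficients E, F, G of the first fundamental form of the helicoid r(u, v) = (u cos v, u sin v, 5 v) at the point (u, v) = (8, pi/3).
E = 1;  F = 0;  G = 89

Partials: r_u = (cos(v), sin(v), 0), r_v = (-u*sin(v), u*cos(v), 5). As functions of (u, v):
  E = r_u · r_u = 1,
  F = r_u · r_v = 0,
  G = r_v · r_v = u^2 + 25.
Evaluating at (u, v) = (8, pi/3): E = 1, F = 0, G = 89.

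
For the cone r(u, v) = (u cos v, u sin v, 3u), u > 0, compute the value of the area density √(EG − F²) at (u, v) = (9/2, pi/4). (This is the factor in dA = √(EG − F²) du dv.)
√(EG − F²)|_{(9/2, pi/4)} = 9*sqrt(10)/2

E = 10, F = 0, G = u^2, so EG − F² = 10*u^2. Taking the positive square root: √(EG − F²) = sqrt(10)*Abs(u). At (u, v) = (9/2, pi/4): 9*sqrt(10)/2.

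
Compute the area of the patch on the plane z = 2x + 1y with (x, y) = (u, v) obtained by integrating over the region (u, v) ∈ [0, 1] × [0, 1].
Area = sqrt(6)

Area = ∫∫ √(EG − F²) du dv with √(EG − F²) = sqrt(6). Integrating over [0, 1] × [0, 1] gives sqrt(6).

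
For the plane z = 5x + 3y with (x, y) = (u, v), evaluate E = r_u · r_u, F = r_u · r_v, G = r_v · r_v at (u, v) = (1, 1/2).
E = 26;  F = 15;  G = 10

Partials: r_u = (1, 0, 5), r_v = (0, 1, 3). As functions of (u, v):
  E = r_u · r_u = 26,
  F = r_u · r_v = 15,
  G = r_v · r_v = 10.
Evaluating at (u, v) = (1, 1/2): E = 26, F = 15, G = 10.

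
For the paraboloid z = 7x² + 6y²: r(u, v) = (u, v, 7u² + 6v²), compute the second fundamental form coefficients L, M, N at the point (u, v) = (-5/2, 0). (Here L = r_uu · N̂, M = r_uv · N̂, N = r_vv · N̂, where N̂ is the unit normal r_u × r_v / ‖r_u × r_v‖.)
L = 7*sqrt(1226)/613;  M = 0;  N = 6*sqrt(1226)/613

Compute the unit normal N̂(u, v) = (-14*u/sqrt(196*u^2 + 144*v^2 + 1), -12*v/sqrt(196*u^2 + 144*v^2 + 1), 1/sqrt(196*u^2 + 144*v^2 + 1)), and the second partials r_uu, r_uv, r_vv. Take dot products:
  L(u, v) = r_uu · N̂ = 14/sqrt(196*u^2 + 144*v^2 + 1),
  M(u, v) = r_uv · N̂ = 0,
  N(u, v) = r_vv · N̂ = 12/sqrt(196*u^2 + 144*v^2 + 1).
Evaluating at (u, v) = (-5/2, 0):
  L = 7*sqrt(1226)/613, M = 0, N = 6*sqrt(1226)/613.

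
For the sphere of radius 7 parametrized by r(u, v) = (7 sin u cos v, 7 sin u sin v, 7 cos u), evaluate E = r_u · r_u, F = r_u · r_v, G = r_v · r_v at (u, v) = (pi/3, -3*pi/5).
E = 49;  F = 0;  G = 147/4

Partials: r_u = (7*cos(u)*cos(v), 7*sin(v)*cos(u), -7*sin(u)), r_v = (-7*sin(u)*sin(v), 7*sin(u)*cos(v), 0). As functions of (u, v):
  E = r_u · r_u = 49,
  F = r_u · r_v = 0,
  G = r_v · r_v = 49*sin(u)^2.
Evaluating at (u, v) = (pi/3, -3*pi/5): E = 49, F = 0, G = 147/4.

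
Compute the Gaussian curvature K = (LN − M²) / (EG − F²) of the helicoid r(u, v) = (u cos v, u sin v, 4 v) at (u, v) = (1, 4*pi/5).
K = -16/289

Coefficients of the first fundamental form: E = 1, F = 0, G = u^2 + 16.
Coefficients of the second fundamental form: L = 0, M = -4/sqrt(u^2 + 16), N = 0.
Assemble K = (LN − M²)/(EG − F²) = -16/(u^2 + 16)^2. At (u, v) = (1, 4*pi/5): K = -16/289.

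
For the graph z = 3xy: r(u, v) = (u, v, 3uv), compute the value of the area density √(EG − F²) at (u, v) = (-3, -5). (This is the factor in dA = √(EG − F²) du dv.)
√(EG − F²)|_{(-3, -5)} = sqrt(307)

E = 9*v^2 + 1, F = 9*u*v, G = 9*u^2 + 1, so EG − F² = 9*u^2 + 9*v^2 + 1. Taking the positive square root: √(EG − F²) = sqrt(9*u^2 + 9*v^2 + 1). At (u, v) = (-3, -5): sqrt(307).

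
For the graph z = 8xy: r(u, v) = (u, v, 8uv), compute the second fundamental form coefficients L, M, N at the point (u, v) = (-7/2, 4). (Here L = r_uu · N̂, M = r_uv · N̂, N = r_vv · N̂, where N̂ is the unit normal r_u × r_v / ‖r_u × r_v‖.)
L = 0;  M = 8*sqrt(201)/603;  N = 0

Compute the unit normal N̂(u, v) = (-8*v/sqrt(64*u^2 + 64*v^2 + 1), -8*u/sqrt(64*u^2 + 64*v^2 + 1), 1/sqrt(64*u^2 + 64*v^2 + 1)), and the second partials r_uu, r_uv, r_vv. Take dot products:
  L(u, v) = r_uu · N̂ = 0,
  M(u, v) = r_uv · N̂ = 8/sqrt(64*u^2 + 64*v^2 + 1),
  N(u, v) = r_vv · N̂ = 0.
Evaluating at (u, v) = (-7/2, 4):
  L = 0, M = 8*sqrt(201)/603, N = 0.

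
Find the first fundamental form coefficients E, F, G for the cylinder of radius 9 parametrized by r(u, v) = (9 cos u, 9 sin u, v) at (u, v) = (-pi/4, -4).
E = 81;  F = 0;  G = 1

Partials: r_u = (-9*sin(u), 9*cos(u), 0), r_v = (0, 0, 1). As functions of (u, v):
  E = r_u · r_u = 81,
  F = r_u · r_v = 0,
  G = r_v · r_v = 1.
Evaluating at (u, v) = (-pi/4, -4): E = 81, F = 0, G = 1.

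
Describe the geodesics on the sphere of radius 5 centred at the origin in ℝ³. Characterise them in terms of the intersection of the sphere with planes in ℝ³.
Geodesics on the sphere of radius 5 are great circles — circles of radius 5 obtained as the intersection of the sphere with planes through the origin (the centre of the sphere).

A curve α(t) of nonzero constant speed on the sphere of radius 5 is a geodesic iff its acceleration α̈ is everywhere normal to the surface, i.e. parallel to the radial vector α(t). Then d/dt(α × α̇) = α̇ × α̇ + α × α̈ = 0, so α × α̇ is a constant vector n ≠ 0 and α(t) · n = 0 for all t: α lies in the plane through the origin with normal n. The intersection of that plane with the sphere is a circle of radius 5 (a great circle). Conversely, a great circle traversed at constant speed has centripetal acceleration pointing at the origin, hence normal to the sphere, so every great circle is a geodesic.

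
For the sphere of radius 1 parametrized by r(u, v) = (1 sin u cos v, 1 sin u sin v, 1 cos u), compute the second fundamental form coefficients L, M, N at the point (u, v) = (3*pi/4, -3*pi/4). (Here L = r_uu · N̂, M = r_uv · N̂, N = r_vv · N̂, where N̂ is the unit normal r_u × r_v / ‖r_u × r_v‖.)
L = -1;  M = 0;  N = -1/2

Compute the unit normal N̂(u, v) = (sin(u)^2*cos(v)/Abs(sin(u)), sin(u)^2*sin(v)/Abs(sin(u)), sin(2*u)/(2*Abs(sin(u)))), and the second partials r_uu, r_uv, r_vv. Take dot products:
  L(u, v) = r_uu · N̂ = -sin(u)/Abs(sin(u)),
  M(u, v) = r_uv · N̂ = 0,
  N(u, v) = r_vv · N̂ = -sin(u)^3/Abs(sin(u)).
Evaluating at (u, v) = (3*pi/4, -3*pi/4):
  L = -1, M = 0, N = -1/2.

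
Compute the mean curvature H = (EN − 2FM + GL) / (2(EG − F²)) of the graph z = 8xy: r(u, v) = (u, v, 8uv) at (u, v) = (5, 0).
H = 0

With E = 64*v^2 + 1, F = 64*u*v, G = 64*u^2 + 1, L = 0, M = 8/sqrt(64*u^2 + 64*v^2 + 1), N = 0, assemble
  H = (EN − 2FM + GL) / (2(EG − F²)) = -512*u*v/(64*u^2 + 64*v^2 + 1)^(3/2).
At (u, v) = (5, 0): H = 0.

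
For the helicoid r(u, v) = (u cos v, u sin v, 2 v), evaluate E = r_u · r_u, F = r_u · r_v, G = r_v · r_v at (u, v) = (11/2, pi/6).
E = 1;  F = 0;  G = 137/4

Partials: r_u = (cos(v), sin(v), 0), r_v = (-u*sin(v), u*cos(v), 2). As functions of (u, v):
  E = r_u · r_u = 1,
  F = r_u · r_v = 0,
  G = r_v · r_v = u^2 + 4.
Evaluating at (u, v) = (11/2, pi/6): E = 1, F = 0, G = 137/4.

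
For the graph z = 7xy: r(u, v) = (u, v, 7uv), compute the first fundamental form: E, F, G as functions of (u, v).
E = 49*v^2 + 1;  F = 49*u*v;  G = 49*u^2 + 1

Compute partials: r_u = (1, 0, 7*v), r_v = (0, 1, 7*u). Then
  E = r_u · r_u = 49*v^2 + 1,
  F = r_u · r_v = 49*u*v,
  G = r_v · r_v = 49*u^2 + 1.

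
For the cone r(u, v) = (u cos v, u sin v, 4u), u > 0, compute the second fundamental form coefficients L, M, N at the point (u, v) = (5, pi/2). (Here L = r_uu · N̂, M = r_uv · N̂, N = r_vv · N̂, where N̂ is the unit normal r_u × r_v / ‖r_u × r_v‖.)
L = 0;  M = 0;  N = 20*sqrt(17)/17

Compute the unit normal N̂(u, v) = (-4*sqrt(17)*u*cos(v)/(17*Abs(u)), -4*sqrt(17)*u*sin(v)/(17*Abs(u)), sqrt(17)*u/(17*Abs(u))), and the second partials r_uu, r_uv, r_vv. Take dot products:
  L(u, v) = r_uu · N̂ = 0,
  M(u, v) = r_uv · N̂ = 0,
  N(u, v) = r_vv · N̂ = 4*sqrt(17)*u^2/(17*Abs(u)).
Evaluating at (u, v) = (5, pi/2):
  L = 0, M = 0, N = 20*sqrt(17)/17.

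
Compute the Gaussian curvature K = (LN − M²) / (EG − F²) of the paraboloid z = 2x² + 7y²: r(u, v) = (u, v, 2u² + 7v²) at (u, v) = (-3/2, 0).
K = 56/1369

Coefficients of the first fundamental form: E = 16*u^2 + 1, F = 56*u*v, G = 196*v^2 + 1.
Coefficients of the second fundamental form: L = 4/sqrt(16*u^2 + 196*v^2 + 1), M = 0, N = 14/sqrt(16*u^2 + 196*v^2 + 1).
Assemble K = (LN − M²)/(EG − F²) = 56/(256*u^4 + 6272*u^2*v^2 + 32*u^2 + 38416*v^4 + 392*v^2 + 1). At (u, v) = (-3/2, 0): K = 56/1369.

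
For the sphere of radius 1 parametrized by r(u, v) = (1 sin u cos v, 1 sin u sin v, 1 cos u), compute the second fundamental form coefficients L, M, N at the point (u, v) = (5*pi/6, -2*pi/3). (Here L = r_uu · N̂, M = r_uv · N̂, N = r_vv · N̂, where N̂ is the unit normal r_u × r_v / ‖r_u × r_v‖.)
L = -1;  M = 0;  N = -1/4

Compute the unit normal N̂(u, v) = (sin(u)^2*cos(v)/Abs(sin(u)), sin(u)^2*sin(v)/Abs(sin(u)), sin(2*u)/(2*Abs(sin(u)))), and the second partials r_uu, r_uv, r_vv. Take dot products:
  L(u, v) = r_uu · N̂ = -sin(u)/Abs(sin(u)),
  M(u, v) = r_uv · N̂ = 0,
  N(u, v) = r_vv · N̂ = -sin(u)^3/Abs(sin(u)).
Evaluating at (u, v) = (5*pi/6, -2*pi/3):
  L = -1, M = 0, N = -1/4.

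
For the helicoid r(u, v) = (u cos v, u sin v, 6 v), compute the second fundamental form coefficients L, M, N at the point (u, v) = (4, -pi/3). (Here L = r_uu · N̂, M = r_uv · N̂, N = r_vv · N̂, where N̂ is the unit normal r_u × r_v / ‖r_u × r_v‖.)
L = 0;  M = -3*sqrt(13)/13;  N = 0

Compute the unit normal N̂(u, v) = (6*sin(v)/sqrt(u^2 + 36), -6*cos(v)/sqrt(u^2 + 36), u/sqrt(u^2 + 36)), and the second partials r_uu, r_uv, r_vv. Take dot products:
  L(u, v) = r_uu · N̂ = 0,
  M(u, v) = r_uv · N̂ = -6/sqrt(u^2 + 36),
  N(u, v) = r_vv · N̂ = 0.
Evaluating at (u, v) = (4, -pi/3):
  L = 0, M = -3*sqrt(13)/13, N = 0.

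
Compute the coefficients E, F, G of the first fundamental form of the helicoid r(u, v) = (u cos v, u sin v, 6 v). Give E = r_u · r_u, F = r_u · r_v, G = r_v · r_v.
E = 1;  F = 0;  G = u^2 + 36

Compute partials: r_u = (cos(v), sin(v), 0), r_v = (-u*sin(v), u*cos(v), 6). Then
  E = r_u · r_u = 1,
  F = r_u · r_v = 0,
  G = r_v · r_v = u^2 + 36.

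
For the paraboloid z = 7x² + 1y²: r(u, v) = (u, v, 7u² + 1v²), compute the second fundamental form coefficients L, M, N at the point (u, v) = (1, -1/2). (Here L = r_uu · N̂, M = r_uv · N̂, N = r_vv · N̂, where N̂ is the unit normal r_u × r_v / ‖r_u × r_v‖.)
L = 7*sqrt(22)/33;  M = 0;  N = sqrt(22)/33

Compute the unit normal N̂(u, v) = (-14*u/sqrt(196*u^2 + 4*v^2 + 1), -2*v/sqrt(196*u^2 + 4*v^2 + 1), 1/sqrt(196*u^2 + 4*v^2 + 1)), and the second partials r_uu, r_uv, r_vv. Take dot products:
  L(u, v) = r_uu · N̂ = 14/sqrt(196*u^2 + 4*v^2 + 1),
  M(u, v) = r_uv · N̂ = 0,
  N(u, v) = r_vv · N̂ = 2/sqrt(196*u^2 + 4*v^2 + 1).
Evaluating at (u, v) = (1, -1/2):
  L = 7*sqrt(22)/33, M = 0, N = sqrt(22)/33.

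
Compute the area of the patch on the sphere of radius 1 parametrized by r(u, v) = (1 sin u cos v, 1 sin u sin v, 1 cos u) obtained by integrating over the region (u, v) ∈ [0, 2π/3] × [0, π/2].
Area = 3*pi/4

Area = ∫∫ √(EG − F²) du dv with √(EG − F²) = Abs(sin(u)). Integrating over [0, 2π/3] × [0, π/2] gives 3*pi/4.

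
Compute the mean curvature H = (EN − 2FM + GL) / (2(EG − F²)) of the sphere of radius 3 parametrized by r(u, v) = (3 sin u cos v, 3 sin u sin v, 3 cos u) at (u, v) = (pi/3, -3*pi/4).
H = -1/3

With E = 9, F = 0, G = 9*sin(u)^2, L = -3*sin(u)/Abs(sin(u)), M = 0, N = -3*sin(u)^3/Abs(sin(u)), assemble
  H = (EN − 2FM + GL) / (2(EG − F²)) = -sin(u)/(3*Abs(sin(u))).
At (u, v) = (pi/3, -3*pi/4): H = -1/3.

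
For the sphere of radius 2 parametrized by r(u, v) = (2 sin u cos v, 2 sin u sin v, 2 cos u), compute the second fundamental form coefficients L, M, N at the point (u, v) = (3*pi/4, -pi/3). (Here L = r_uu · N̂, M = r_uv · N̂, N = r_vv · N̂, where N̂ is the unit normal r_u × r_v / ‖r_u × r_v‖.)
L = -2;  M = 0;  N = -1

Compute the unit normal N̂(u, v) = (sin(u)^2*cos(v)/Abs(sin(u)), sin(u)^2*sin(v)/Abs(sin(u)), sin(2*u)/(2*Abs(sin(u)))), and the second partials r_uu, r_uv, r_vv. Take dot products:
  L(u, v) = r_uu · N̂ = -2*sin(u)/Abs(sin(u)),
  M(u, v) = r_uv · N̂ = 0,
  N(u, v) = r_vv · N̂ = -2*sin(u)^3/Abs(sin(u)).
Evaluating at (u, v) = (3*pi/4, -pi/3):
  L = -2, M = 0, N = -1.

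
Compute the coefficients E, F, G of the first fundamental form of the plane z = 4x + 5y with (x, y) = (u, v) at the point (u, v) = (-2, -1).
E = 17;  F = 20;  G = 26

Partials: r_u = (1, 0, 4), r_v = (0, 1, 5). As functions of (u, v):
  E = r_u · r_u = 17,
  F = r_u · r_v = 20,
  G = r_v · r_v = 26.
Evaluating at (u, v) = (-2, -1): E = 17, F = 20, G = 26.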